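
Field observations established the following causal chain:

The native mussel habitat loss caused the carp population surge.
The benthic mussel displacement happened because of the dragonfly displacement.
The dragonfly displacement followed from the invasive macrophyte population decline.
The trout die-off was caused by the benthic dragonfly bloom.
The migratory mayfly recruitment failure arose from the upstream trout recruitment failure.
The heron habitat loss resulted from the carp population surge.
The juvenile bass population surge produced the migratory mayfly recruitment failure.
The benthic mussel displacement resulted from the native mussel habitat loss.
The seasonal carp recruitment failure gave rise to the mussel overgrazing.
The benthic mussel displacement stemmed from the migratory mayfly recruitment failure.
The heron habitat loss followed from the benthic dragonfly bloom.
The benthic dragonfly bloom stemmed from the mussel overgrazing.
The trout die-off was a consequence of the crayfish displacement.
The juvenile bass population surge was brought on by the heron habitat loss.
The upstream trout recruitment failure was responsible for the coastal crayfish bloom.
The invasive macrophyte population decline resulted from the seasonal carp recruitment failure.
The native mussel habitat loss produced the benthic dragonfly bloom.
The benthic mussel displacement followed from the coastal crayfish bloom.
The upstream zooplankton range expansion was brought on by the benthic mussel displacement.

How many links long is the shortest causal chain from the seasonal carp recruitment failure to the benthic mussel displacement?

3

Shortest chain: the seasonal carp recruitment failure → the invasive macrophyte population decline → the dragonfly displacement → the benthic mussel displacement.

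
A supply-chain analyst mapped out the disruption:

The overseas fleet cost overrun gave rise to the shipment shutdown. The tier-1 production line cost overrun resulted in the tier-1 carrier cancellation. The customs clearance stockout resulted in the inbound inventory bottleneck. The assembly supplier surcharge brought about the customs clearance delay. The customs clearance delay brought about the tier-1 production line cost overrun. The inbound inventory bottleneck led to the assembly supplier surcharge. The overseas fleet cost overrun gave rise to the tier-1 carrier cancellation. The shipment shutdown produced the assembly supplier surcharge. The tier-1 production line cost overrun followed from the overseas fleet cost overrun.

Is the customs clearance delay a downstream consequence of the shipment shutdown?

There is a causal chain: the shipment shutdown → the assembly supplier surcharge → the customs clearance delay.

Yes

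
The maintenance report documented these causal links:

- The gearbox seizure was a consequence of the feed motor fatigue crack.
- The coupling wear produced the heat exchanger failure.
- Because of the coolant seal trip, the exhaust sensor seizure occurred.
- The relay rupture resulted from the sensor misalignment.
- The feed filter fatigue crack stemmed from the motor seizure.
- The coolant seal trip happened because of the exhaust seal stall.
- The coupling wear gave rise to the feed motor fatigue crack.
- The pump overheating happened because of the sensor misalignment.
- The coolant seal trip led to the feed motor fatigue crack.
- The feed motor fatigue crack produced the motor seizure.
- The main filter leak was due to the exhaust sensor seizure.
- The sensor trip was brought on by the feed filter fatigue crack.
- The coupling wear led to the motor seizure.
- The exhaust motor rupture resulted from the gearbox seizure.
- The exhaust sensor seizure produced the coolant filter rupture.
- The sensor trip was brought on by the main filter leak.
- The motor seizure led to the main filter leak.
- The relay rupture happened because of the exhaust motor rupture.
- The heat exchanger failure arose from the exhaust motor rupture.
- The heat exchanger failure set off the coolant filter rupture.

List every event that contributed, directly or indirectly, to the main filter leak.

the coolant seal trip, the coupling wear, the exhaust seal stall, the exhaust sensor seizure, the feed motor fatigue crack, the motor seizure

Immediate causes of the main filter leak: the motor seizure, the exhaust sensor seizure.
Further upstream: the exhaust seal stall, the coolant seal trip, the coupling wear, the feed motor fatigue crack.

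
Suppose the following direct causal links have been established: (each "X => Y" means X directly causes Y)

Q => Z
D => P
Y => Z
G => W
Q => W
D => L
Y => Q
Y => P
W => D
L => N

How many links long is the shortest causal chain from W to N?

3

Shortest chain: W → D → L → N.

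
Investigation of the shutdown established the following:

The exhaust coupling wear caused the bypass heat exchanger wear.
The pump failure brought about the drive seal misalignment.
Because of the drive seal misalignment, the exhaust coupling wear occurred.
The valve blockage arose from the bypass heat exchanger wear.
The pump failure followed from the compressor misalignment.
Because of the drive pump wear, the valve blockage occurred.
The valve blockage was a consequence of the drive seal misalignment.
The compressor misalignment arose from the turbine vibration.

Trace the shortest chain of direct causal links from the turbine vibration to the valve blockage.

the turbine vibration → the compressor misalignment → the pump failure → the drive seal misalignment → the valve blockage

the turbine vibration → the compressor misalignment
the compressor misalignment → the pump failure
the pump failure → the drive seal misalignment
the drive seal misalignment → the valve blockage
Length: 4 steps.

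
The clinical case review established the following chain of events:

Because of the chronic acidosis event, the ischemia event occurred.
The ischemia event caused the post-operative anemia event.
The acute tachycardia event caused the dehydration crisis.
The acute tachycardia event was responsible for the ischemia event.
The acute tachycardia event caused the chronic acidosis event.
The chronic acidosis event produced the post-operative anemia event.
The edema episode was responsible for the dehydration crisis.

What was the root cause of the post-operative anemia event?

the acute tachycardia event

Tracing upstream from the post-operative anemia event: the post-operative anemia event ← the chronic acidosis event ← the acute tachycardia event.
The acute tachycardia event has no stated cause, so it is the root.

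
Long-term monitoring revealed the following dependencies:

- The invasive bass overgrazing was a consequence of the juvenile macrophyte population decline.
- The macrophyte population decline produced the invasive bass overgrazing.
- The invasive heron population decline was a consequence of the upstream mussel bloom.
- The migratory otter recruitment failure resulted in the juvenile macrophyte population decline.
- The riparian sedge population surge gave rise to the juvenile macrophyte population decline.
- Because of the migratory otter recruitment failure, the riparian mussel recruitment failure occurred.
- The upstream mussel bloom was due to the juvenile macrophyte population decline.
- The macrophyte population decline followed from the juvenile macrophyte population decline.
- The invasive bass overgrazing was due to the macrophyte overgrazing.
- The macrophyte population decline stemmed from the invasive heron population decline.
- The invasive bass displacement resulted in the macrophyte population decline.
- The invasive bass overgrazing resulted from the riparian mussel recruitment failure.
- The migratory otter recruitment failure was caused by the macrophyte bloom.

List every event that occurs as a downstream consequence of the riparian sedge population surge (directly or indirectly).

the invasive bass overgrazing, the invasive heron population decline, the juvenile macrophyte population decline, the macrophyte population decline, the upstream mussel bloom

Direct effects: the juvenile macrophyte population decline.
2 steps out: the upstream mussel bloom, the macrophyte population decline, the invasive bass overgrazing.
3 steps out: the invasive heron population decline.
Not reachable from it: the macrophyte overgrazing, the macrophyte bloom, the migratory otter recruitment failure, the invasive bass displacement, the riparian mussel recruitment failure.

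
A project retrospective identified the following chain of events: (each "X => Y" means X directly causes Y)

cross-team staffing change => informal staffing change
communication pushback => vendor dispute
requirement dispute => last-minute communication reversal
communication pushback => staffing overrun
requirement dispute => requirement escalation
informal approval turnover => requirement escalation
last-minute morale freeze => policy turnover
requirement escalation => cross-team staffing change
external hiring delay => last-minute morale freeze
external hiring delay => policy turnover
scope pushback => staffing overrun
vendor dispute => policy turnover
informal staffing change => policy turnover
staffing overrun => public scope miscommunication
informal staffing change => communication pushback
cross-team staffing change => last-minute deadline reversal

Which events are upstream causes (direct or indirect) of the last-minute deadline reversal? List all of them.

Immediate cause of the last-minute deadline reversal: the cross-team staffing change.
Further upstream: the requirement dispute, the informal approval turnover, the requirement escalation.

the cross-team staffing change, the informal approval turnover, the requirement dispute, the requirement escalation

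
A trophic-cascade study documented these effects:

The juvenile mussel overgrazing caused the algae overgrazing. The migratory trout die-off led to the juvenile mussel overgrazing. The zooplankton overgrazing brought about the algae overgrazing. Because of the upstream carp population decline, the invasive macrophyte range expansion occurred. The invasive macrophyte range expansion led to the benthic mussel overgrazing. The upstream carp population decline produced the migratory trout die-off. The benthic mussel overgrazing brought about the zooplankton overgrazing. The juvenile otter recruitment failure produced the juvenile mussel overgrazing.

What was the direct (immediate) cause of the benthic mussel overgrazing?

the invasive macrophyte range expansion

Upstream contributors include the upstream carp population decline, but only the invasive macrophyte range expansion feeds directly into the benthic mussel overgrazing.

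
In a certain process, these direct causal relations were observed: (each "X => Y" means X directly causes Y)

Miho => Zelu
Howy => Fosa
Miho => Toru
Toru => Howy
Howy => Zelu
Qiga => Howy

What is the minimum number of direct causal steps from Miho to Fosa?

Shortest chain: Miho → Toru → Howy → Fosa.

3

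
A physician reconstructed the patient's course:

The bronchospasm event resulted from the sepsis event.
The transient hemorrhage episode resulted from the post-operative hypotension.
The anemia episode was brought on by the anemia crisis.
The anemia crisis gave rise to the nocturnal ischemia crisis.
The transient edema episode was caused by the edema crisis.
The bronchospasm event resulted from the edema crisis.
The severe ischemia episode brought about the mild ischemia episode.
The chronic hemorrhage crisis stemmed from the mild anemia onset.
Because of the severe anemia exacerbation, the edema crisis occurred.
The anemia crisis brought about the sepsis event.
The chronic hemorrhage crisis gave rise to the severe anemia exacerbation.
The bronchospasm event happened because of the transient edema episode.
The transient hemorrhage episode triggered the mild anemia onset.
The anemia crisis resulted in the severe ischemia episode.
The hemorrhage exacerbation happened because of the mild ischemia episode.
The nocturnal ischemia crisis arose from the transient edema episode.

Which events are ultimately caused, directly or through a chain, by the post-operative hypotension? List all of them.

Direct effects: the transient hemorrhage episode.
2 steps out: the mild anemia onset.
3 steps out: the chronic hemorrhage crisis.
4 steps out: the severe anemia exacerbation.
5 steps out: the edema crisis.
6 steps out: the transient edema episode, the bronchospasm event.
7 steps out: the nocturnal ischemia crisis.
Not reachable from it: the anemia crisis, the severe ischemia episode, the mild ischemia episode, the anemia episode, the hemorrhage exacerbation, the sepsis event.

the bronchospasm event, the chronic hemorrhage crisis, the edema crisis, the mild anemia onset, the nocturnal ischemia crisis, the severe anemia exacerbation, the transient edema episode, the transient hemorrhage episode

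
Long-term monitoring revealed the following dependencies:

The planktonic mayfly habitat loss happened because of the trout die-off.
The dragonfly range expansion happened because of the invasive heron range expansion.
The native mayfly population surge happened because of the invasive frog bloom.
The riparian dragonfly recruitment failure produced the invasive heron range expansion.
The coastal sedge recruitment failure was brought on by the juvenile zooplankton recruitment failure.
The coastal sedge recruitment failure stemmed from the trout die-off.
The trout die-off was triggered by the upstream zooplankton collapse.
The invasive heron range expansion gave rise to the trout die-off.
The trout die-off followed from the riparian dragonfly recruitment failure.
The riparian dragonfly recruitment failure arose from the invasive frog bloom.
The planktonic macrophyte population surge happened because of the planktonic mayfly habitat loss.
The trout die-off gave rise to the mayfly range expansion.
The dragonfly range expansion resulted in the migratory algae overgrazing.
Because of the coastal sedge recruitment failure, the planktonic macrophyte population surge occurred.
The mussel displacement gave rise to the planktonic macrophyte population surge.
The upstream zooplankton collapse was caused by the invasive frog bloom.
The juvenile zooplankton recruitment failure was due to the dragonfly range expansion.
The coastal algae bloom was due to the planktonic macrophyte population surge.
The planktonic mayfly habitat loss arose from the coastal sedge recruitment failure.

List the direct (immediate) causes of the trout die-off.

Upstream contributors include the invasive frog bloom, but only the invasive heron range expansion, the riparian dragonfly recruitment failure, the upstream zooplankton collapse feed directly into the trout die-off.

the invasive heron range expansion, the riparian dragonfly recruitment failure, the upstream zooplankton collapse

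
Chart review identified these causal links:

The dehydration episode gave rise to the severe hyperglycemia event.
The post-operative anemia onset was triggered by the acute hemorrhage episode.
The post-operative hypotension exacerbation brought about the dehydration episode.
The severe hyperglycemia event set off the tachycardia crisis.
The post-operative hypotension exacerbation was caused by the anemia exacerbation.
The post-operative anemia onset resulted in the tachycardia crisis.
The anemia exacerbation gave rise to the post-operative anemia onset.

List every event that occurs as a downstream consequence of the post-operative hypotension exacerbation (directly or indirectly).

the dehydration episode, the severe hyperglycemia event, the tachycardia crisis

Direct effects: the dehydration episode.
2 steps out: the severe hyperglycemia event.
3 steps out: the tachycardia crisis.
Not reachable from it: the anemia exacerbation, the post-operative anemia onset, the acute hemorrhage episode.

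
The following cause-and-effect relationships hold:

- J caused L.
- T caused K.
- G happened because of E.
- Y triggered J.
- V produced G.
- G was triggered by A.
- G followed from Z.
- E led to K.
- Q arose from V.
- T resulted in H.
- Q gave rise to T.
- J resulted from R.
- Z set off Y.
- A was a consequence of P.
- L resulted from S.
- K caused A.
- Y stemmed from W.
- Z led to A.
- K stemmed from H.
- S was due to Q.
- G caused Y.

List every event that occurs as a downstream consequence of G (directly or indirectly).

J, L, Y

Direct effects: Y.
2 steps out: J.
3 steps out: L.
Not reachable from it: V, W, Q, S, T, H, P, E, K, Z, R, A.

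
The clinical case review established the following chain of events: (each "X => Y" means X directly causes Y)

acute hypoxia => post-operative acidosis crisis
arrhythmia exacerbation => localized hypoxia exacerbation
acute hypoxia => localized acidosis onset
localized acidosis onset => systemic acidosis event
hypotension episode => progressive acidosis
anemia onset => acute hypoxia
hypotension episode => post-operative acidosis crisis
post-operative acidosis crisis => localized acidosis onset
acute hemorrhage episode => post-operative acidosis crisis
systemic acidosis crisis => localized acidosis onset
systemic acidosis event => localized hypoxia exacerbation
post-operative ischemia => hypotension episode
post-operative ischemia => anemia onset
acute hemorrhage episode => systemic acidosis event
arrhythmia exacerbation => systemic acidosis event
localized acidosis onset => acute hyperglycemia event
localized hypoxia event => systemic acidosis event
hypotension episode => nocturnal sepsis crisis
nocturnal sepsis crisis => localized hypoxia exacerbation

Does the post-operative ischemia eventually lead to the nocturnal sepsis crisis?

There is a causal chain: the post-operative ischemia → the hypotension episode → the nocturnal sepsis crisis.

Yes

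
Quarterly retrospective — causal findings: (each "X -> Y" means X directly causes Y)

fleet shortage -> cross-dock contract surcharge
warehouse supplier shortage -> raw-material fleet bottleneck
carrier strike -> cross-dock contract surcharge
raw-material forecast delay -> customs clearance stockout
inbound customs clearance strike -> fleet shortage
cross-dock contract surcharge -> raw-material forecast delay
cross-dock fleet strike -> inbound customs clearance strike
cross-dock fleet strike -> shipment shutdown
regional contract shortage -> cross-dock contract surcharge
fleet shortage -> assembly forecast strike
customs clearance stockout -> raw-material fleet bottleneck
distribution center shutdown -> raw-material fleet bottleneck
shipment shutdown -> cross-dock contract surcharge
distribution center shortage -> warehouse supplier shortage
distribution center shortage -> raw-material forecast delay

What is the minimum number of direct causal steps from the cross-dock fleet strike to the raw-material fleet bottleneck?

5

Shortest chain: the cross-dock fleet strike → the shipment shutdown → the cross-dock contract surcharge → the raw-material forecast delay → the customs clearance stockout → the raw-material fleet bottleneck.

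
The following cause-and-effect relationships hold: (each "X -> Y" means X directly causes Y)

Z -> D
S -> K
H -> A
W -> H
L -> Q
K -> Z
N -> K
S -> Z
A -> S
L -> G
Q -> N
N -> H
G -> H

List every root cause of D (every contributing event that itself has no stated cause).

Tracing upstream from D: D ← Z ← K ← N ← Q ← L.
A separate upstream branch: D ← Z ← S ← A ← H ← W.
Each of those chain origins has no stated cause.

L, W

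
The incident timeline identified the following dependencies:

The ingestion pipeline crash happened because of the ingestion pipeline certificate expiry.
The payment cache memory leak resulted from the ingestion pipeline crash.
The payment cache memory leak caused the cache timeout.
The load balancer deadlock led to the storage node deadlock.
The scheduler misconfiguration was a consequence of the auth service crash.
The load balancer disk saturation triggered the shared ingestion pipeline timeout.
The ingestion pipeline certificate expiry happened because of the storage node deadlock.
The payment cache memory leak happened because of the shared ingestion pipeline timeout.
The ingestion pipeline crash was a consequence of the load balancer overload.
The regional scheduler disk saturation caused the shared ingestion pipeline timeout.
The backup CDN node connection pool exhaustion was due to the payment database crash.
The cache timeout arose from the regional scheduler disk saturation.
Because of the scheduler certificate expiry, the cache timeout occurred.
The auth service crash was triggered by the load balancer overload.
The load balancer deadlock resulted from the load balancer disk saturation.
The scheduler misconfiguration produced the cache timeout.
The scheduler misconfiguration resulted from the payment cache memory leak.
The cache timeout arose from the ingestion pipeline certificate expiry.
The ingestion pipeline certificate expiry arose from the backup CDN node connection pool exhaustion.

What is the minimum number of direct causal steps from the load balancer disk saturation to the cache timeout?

3

Shortest chain: the load balancer disk saturation → the shared ingestion pipeline timeout → the payment cache memory leak → the cache timeout.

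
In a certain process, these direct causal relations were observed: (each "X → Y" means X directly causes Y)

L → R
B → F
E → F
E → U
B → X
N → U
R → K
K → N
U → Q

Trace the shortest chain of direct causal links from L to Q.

L → R
R → K
K → N
N → U
U → Q
Length: 5 steps.

L → R → K → N → U → Q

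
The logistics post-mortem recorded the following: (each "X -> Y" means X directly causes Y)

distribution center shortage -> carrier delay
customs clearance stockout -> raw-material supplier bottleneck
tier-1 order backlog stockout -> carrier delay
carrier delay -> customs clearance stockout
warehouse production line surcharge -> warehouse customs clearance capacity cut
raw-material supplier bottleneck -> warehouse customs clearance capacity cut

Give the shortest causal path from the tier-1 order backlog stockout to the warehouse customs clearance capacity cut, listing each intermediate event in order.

the tier-1 order backlog stockout → the carrier delay
the carrier delay → the customs clearance stockout
the customs clearance stockout → the raw-material supplier bottleneck
the raw-material supplier bottleneck → the warehouse customs clearance capacity cut
Length: 4 steps.

the tier-1 order backlog stockout → the carrier delay → the customs clearance stockout → the raw-material supplier bottleneck → the warehouse customs clearance capacity cut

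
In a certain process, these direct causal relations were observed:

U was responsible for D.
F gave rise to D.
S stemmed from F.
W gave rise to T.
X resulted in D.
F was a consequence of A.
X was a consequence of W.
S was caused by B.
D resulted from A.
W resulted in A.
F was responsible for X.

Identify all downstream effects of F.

Direct effects: S, X, D.
Not reachable from it: W, A, B, U, T.

D, S, X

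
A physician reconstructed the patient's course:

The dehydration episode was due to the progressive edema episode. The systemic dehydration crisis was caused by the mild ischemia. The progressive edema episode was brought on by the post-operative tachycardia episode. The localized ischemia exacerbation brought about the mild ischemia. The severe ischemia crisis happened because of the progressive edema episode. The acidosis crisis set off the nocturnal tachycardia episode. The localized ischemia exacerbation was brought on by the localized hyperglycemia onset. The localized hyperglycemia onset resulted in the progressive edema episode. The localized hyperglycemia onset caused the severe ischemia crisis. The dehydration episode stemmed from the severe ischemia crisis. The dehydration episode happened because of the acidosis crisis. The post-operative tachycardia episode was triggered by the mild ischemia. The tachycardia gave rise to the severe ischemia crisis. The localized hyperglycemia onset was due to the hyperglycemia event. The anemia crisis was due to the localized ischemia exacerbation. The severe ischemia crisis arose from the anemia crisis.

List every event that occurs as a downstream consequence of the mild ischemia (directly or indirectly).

Direct effects: the post-operative tachycardia episode, the systemic dehydration crisis.
2 steps out: the progressive edema episode.
3 steps out: the severe ischemia crisis, the dehydration episode.
Not reachable from it: the hyperglycemia event, the acidosis crisis, the nocturnal tachycardia episode, the localized hyperglycemia onset, the localized ischemia exacerbation, the anemia crisis, the tachycardia.

the dehydration episode, the post-operative tachycardia episode, the progressive edema episode, the severe ischemia crisis, the systemic dehydration crisis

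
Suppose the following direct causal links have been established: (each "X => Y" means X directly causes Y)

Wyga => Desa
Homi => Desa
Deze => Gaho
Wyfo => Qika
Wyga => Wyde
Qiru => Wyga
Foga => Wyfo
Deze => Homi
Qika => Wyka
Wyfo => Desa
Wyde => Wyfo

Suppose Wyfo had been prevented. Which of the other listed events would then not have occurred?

Qika, Wyka

Downstream of Wyfo: Desa, Qika, Wyka.
Of those, still caused via another path: Desa.
The remainder have no surviving cause.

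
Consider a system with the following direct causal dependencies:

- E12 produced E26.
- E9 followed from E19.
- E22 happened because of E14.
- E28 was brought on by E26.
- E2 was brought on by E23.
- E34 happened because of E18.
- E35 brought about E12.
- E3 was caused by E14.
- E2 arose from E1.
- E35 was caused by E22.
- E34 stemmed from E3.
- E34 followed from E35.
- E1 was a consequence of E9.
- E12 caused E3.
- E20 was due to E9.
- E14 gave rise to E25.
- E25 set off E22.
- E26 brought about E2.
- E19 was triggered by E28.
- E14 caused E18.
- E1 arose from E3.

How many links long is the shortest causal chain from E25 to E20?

8

Shortest chain: E25 → E22 → E35 → E12 → E26 → E28 → E19 → E9 → E20.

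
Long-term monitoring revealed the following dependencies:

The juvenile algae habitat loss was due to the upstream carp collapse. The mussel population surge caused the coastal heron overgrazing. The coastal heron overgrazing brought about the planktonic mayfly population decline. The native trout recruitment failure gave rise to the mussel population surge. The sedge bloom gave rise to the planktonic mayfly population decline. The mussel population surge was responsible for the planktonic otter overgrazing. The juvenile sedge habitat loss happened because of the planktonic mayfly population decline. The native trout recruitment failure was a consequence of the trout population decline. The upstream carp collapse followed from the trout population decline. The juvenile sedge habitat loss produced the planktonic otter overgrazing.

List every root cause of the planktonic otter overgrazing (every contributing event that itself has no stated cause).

the sedge bloom, the trout population decline

Tracing upstream from the planktonic otter overgrazing: the planktonic otter overgrazing ← the mussel population surge ← the native trout recruitment failure ← the trout population decline.
A separate upstream branch: the planktonic otter overgrazing ← the juvenile sedge habitat loss ← the planktonic mayfly population decline ← the sedge bloom.
Each of those chain origins has no stated cause.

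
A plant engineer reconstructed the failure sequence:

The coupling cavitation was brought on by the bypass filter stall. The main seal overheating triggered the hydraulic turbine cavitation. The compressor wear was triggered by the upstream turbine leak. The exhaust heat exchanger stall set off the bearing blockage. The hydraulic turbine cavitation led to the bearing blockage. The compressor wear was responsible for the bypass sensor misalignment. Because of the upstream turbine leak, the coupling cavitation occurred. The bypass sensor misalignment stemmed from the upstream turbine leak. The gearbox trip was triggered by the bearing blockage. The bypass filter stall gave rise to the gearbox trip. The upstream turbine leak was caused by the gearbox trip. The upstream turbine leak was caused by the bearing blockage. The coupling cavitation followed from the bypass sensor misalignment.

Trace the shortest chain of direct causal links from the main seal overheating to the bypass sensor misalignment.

the main seal overheating → the hydraulic turbine cavitation → the bearing blockage → the upstream turbine leak → the bypass sensor misalignment

the main seal overheating → the hydraulic turbine cavitation
the hydraulic turbine cavitation → the bearing blockage
the bearing blockage → the upstream turbine leak
the upstream turbine leak → the bypass sensor misalignment
Length: 4 steps.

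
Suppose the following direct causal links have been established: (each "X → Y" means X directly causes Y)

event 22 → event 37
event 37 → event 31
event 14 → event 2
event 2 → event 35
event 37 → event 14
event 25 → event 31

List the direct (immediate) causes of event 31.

event 25, event 37

Upstream contributors include event 22, but only event 25, event 37 feed directly into event 31.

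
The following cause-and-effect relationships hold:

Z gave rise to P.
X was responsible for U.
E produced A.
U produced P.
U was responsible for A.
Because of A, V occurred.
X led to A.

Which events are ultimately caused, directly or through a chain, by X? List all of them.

A, P, U, V

Direct effects: U, A.
2 steps out: V, P.
Not reachable from it: E, Z.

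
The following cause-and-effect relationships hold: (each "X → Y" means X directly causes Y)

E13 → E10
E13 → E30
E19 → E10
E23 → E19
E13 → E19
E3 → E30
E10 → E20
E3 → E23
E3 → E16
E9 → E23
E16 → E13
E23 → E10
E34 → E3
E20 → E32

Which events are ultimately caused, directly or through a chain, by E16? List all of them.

E10, E13, E19, E20, E30, E32

Direct effects: E13.
2 steps out: E19, E30, E10.
3 steps out: E20.
4 steps out: E32.
Not reachable from it: E34, E3, E23, E9.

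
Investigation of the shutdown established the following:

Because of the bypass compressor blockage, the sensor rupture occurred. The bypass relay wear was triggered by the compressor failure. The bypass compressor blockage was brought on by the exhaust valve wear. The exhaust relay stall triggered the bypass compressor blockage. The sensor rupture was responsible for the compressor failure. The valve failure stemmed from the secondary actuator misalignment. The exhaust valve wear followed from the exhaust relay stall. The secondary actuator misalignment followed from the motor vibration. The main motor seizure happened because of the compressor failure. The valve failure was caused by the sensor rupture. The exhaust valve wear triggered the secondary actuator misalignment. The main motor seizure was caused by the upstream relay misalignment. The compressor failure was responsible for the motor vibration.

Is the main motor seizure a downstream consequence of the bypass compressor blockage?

There is a causal chain: the bypass compressor blockage → the sensor rupture → the compressor failure → the main motor seizure.

Yes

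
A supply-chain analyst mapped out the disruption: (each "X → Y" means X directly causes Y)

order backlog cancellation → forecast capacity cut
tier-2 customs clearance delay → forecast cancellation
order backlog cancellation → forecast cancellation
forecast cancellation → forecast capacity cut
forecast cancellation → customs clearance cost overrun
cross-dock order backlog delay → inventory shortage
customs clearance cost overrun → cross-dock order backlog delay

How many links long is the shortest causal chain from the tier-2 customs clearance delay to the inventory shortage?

Shortest chain: the tier-2 customs clearance delay → the forecast cancellation → the customs clearance cost overrun → the cross-dock order backlog delay → the inventory shortage.

4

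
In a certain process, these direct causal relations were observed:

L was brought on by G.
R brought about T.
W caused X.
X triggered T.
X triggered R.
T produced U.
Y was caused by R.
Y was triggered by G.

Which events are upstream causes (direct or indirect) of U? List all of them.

R, T, W, X

Immediate cause of U: T.
Further upstream: W, X, R.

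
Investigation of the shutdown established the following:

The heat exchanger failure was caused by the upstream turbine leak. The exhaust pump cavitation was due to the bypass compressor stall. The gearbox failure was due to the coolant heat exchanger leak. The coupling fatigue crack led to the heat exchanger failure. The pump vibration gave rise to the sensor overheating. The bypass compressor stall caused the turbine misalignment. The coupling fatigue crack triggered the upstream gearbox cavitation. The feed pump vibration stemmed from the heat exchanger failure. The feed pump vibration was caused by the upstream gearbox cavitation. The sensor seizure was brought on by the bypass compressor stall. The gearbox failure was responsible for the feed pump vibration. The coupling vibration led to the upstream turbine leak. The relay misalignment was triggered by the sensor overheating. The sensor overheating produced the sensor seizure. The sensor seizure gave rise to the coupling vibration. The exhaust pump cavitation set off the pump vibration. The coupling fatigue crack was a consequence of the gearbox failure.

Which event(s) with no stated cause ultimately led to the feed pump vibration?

Tracing upstream from the feed pump vibration: the feed pump vibration ← the heat exchanger failure ← the upstream turbine leak ← the coupling vibration ← the sensor seizure ← the bypass compressor stall.
A separate upstream branch: the feed pump vibration ← the gearbox failure ← the coolant heat exchanger leak.
Each of those chain origins has no stated cause.

the bypass compressor stall, the coolant heat exchanger leak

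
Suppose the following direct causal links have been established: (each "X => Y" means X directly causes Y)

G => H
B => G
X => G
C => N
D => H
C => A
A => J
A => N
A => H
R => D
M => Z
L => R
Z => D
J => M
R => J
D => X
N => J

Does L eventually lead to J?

There is a causal chain: L → R → J.

Yes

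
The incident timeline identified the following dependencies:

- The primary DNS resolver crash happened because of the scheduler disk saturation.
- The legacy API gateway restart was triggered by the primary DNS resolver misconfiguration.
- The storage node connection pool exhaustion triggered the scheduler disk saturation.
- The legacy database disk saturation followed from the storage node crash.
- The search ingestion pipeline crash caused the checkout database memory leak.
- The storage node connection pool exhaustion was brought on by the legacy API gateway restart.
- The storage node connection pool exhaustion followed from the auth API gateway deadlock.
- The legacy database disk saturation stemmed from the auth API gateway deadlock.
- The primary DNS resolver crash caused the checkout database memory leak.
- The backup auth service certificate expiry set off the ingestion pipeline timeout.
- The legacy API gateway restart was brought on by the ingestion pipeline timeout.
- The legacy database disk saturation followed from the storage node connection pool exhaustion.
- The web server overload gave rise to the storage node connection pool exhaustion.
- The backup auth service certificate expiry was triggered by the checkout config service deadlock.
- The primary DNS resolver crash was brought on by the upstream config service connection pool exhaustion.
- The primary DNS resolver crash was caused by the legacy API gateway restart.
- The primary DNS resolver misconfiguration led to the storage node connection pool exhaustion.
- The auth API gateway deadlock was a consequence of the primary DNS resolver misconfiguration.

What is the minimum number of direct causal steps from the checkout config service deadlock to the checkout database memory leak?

Shortest chain: the checkout config service deadlock → the backup auth service certificate expiry → the ingestion pipeline timeout → the legacy API gateway restart → the primary DNS resolver crash → the checkout database memory leak.

5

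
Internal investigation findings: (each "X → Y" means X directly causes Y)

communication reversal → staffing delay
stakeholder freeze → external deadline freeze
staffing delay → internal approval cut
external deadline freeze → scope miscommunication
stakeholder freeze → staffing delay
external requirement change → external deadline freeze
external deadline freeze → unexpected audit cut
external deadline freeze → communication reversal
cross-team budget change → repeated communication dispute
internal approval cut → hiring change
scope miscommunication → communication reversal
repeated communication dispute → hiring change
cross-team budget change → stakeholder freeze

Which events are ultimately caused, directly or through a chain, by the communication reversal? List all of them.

Direct effects: the staffing delay.
2 steps out: the internal approval cut.
3 steps out: the hiring change.
Not reachable from it: the external requirement change, the cross-team budget change, the stakeholder freeze, the external deadline freeze, the unexpected audit cut, the repeated communication dispute, the scope miscommunication.

the hiring change, the internal approval cut, the staffing delay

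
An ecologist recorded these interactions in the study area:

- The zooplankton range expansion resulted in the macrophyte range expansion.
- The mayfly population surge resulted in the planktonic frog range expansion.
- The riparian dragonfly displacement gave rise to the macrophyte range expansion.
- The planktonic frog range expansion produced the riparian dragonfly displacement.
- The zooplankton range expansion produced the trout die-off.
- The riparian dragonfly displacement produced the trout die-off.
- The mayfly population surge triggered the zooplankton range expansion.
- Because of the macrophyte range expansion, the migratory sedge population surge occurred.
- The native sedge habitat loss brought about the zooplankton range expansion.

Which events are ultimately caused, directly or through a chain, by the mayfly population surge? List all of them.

Direct effects: the planktonic frog range expansion, the zooplankton range expansion.
2 steps out: the riparian dragonfly displacement, the macrophyte range expansion, the trout die-off.
3 steps out: the migratory sedge population surge.
Not reachable from it: the native sedge habitat loss.

the macrophyte range expansion, the migratory sedge population surge, the planktonic frog range expansion, the riparian dragonfly displacement, the trout die-off, the zooplankton range expansion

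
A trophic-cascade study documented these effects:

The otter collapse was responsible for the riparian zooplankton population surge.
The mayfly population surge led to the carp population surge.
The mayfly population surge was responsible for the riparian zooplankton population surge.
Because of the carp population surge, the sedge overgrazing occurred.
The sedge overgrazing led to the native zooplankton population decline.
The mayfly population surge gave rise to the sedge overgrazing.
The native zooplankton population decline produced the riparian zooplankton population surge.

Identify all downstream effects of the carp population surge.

the native zooplankton population decline, the riparian zooplankton population surge, the sedge overgrazing

Direct effects: the sedge overgrazing.
2 steps out: the native zooplankton population decline.
3 steps out: the riparian zooplankton population surge.
Not reachable from it: the mayfly population surge, the otter collapse.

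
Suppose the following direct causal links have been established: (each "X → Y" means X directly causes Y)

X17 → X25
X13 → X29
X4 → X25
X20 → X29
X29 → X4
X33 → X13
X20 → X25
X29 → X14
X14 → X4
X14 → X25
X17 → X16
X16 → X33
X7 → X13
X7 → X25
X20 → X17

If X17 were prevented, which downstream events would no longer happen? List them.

X16, X33

Downstream of X17: X16, X33, X13, X29, X14, X4, X25.
Of those, still caused via another path: X13, X29, X14, X4, X25.
The remainder have no surviving cause.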